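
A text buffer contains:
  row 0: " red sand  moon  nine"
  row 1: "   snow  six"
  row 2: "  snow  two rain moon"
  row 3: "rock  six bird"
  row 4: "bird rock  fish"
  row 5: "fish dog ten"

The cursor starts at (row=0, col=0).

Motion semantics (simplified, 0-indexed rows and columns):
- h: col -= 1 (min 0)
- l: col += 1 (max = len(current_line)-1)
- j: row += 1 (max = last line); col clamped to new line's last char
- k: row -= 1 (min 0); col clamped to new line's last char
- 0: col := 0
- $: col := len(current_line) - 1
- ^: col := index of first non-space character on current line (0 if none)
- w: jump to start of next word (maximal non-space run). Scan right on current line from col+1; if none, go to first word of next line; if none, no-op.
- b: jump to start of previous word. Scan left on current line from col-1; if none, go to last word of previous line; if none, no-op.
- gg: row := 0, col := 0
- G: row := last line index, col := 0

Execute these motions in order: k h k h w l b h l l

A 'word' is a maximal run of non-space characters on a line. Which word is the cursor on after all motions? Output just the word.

Answer: red

Derivation:
After 1 (k): row=0 col=0 char='_'
After 2 (h): row=0 col=0 char='_'
After 3 (k): row=0 col=0 char='_'
After 4 (h): row=0 col=0 char='_'
After 5 (w): row=0 col=1 char='r'
After 6 (l): row=0 col=2 char='e'
After 7 (b): row=0 col=1 char='r'
After 8 (h): row=0 col=0 char='_'
After 9 (l): row=0 col=1 char='r'
After 10 (l): row=0 col=2 char='e'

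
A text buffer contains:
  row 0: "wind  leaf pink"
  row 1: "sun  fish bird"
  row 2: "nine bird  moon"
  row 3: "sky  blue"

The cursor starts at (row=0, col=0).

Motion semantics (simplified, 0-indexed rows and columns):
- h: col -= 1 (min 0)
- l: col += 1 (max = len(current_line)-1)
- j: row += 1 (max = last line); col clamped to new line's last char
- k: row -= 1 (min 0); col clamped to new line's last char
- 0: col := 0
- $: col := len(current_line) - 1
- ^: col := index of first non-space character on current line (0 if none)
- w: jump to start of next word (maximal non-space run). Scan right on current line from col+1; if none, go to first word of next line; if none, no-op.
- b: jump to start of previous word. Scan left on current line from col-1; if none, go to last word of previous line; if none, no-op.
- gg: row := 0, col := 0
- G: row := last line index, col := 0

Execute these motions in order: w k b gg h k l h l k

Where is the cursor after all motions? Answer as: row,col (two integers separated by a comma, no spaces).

After 1 (w): row=0 col=6 char='l'
After 2 (k): row=0 col=6 char='l'
After 3 (b): row=0 col=0 char='w'
After 4 (gg): row=0 col=0 char='w'
After 5 (h): row=0 col=0 char='w'
After 6 (k): row=0 col=0 char='w'
After 7 (l): row=0 col=1 char='i'
After 8 (h): row=0 col=0 char='w'
After 9 (l): row=0 col=1 char='i'
After 10 (k): row=0 col=1 char='i'

Answer: 0,1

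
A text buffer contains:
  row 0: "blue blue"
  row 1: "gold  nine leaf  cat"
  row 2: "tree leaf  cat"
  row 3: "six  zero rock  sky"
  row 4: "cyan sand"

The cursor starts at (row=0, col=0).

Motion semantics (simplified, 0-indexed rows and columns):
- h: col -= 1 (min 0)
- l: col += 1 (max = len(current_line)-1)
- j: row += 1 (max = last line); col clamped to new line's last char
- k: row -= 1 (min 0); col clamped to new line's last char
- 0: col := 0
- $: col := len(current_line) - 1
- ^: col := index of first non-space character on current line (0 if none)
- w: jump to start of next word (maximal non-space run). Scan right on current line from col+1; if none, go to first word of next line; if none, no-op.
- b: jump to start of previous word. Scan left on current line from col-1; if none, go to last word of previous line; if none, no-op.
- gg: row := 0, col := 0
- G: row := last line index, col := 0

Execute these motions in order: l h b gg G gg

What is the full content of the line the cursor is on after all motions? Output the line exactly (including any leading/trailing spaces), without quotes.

Answer: blue blue

Derivation:
After 1 (l): row=0 col=1 char='l'
After 2 (h): row=0 col=0 char='b'
After 3 (b): row=0 col=0 char='b'
After 4 (gg): row=0 col=0 char='b'
After 5 (G): row=4 col=0 char='c'
After 6 (gg): row=0 col=0 char='b'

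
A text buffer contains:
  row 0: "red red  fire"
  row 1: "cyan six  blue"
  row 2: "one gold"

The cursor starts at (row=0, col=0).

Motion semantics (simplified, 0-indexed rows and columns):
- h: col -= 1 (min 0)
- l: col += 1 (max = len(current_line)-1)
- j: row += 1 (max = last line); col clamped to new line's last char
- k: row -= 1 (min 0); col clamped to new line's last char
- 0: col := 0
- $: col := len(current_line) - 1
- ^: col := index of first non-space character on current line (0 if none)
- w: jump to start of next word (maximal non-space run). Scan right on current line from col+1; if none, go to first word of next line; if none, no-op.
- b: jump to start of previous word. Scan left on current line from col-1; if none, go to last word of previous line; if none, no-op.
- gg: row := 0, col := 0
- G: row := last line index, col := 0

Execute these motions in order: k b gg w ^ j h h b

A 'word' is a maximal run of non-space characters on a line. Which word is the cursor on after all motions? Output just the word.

After 1 (k): row=0 col=0 char='r'
After 2 (b): row=0 col=0 char='r'
After 3 (gg): row=0 col=0 char='r'
After 4 (w): row=0 col=4 char='r'
After 5 (^): row=0 col=0 char='r'
After 6 (j): row=1 col=0 char='c'
After 7 (h): row=1 col=0 char='c'
After 8 (h): row=1 col=0 char='c'
After 9 (b): row=0 col=9 char='f'

Answer: fire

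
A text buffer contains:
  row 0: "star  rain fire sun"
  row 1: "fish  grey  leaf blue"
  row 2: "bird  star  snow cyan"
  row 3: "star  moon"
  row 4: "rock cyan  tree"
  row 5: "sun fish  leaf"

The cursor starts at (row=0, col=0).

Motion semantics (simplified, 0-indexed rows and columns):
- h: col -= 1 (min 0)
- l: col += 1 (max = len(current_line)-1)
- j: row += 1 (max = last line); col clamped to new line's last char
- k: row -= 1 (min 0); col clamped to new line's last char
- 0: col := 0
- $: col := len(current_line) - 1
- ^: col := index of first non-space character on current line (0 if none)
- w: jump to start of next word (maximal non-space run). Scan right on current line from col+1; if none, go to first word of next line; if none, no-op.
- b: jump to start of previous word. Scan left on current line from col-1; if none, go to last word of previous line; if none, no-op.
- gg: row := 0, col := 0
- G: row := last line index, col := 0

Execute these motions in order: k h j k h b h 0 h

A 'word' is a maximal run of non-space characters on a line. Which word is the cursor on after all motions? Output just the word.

After 1 (k): row=0 col=0 char='s'
After 2 (h): row=0 col=0 char='s'
After 3 (j): row=1 col=0 char='f'
After 4 (k): row=0 col=0 char='s'
After 5 (h): row=0 col=0 char='s'
After 6 (b): row=0 col=0 char='s'
After 7 (h): row=0 col=0 char='s'
After 8 (0): row=0 col=0 char='s'
After 9 (h): row=0 col=0 char='s'

Answer: star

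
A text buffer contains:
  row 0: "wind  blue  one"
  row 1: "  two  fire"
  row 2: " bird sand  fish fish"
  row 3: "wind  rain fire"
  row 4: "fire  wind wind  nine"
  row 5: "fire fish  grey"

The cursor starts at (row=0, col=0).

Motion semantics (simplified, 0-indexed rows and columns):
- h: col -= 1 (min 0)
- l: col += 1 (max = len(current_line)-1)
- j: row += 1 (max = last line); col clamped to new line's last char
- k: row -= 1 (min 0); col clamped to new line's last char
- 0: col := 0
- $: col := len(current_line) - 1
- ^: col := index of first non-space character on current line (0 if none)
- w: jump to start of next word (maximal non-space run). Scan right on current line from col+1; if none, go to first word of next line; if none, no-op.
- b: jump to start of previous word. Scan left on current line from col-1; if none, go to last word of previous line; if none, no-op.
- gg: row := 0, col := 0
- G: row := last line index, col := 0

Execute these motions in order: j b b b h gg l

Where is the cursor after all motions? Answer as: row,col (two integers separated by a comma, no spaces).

After 1 (j): row=1 col=0 char='_'
After 2 (b): row=0 col=12 char='o'
After 3 (b): row=0 col=6 char='b'
After 4 (b): row=0 col=0 char='w'
After 5 (h): row=0 col=0 char='w'
After 6 (gg): row=0 col=0 char='w'
After 7 (l): row=0 col=1 char='i'

Answer: 0,1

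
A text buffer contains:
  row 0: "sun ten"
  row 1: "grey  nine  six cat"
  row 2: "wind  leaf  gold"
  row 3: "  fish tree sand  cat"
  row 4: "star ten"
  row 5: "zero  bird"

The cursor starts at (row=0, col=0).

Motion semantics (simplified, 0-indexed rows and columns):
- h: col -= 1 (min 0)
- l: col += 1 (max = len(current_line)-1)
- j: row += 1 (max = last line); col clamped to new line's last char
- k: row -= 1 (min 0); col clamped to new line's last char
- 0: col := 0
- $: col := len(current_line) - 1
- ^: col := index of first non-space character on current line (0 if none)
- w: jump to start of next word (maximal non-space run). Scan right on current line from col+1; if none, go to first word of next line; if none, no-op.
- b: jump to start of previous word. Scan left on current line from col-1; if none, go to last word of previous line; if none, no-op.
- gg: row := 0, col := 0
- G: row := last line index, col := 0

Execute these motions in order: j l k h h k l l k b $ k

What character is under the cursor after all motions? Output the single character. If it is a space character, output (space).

After 1 (j): row=1 col=0 char='g'
After 2 (l): row=1 col=1 char='r'
After 3 (k): row=0 col=1 char='u'
After 4 (h): row=0 col=0 char='s'
After 5 (h): row=0 col=0 char='s'
After 6 (k): row=0 col=0 char='s'
After 7 (l): row=0 col=1 char='u'
After 8 (l): row=0 col=2 char='n'
After 9 (k): row=0 col=2 char='n'
After 10 (b): row=0 col=0 char='s'
After 11 ($): row=0 col=6 char='n'
After 12 (k): row=0 col=6 char='n'

Answer: n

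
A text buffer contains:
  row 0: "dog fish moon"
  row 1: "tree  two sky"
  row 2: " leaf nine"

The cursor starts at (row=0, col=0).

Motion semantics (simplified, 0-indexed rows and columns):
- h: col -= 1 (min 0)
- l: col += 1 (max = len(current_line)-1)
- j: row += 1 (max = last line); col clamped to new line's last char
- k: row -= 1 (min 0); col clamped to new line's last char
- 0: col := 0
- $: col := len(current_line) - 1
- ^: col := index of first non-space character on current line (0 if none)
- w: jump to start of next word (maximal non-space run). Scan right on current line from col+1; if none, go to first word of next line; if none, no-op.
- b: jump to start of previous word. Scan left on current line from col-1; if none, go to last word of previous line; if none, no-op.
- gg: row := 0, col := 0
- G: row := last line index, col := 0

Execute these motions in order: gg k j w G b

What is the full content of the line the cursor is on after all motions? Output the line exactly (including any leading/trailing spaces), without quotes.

After 1 (gg): row=0 col=0 char='d'
After 2 (k): row=0 col=0 char='d'
After 3 (j): row=1 col=0 char='t'
After 4 (w): row=1 col=6 char='t'
After 5 (G): row=2 col=0 char='_'
After 6 (b): row=1 col=10 char='s'

Answer: tree  two sky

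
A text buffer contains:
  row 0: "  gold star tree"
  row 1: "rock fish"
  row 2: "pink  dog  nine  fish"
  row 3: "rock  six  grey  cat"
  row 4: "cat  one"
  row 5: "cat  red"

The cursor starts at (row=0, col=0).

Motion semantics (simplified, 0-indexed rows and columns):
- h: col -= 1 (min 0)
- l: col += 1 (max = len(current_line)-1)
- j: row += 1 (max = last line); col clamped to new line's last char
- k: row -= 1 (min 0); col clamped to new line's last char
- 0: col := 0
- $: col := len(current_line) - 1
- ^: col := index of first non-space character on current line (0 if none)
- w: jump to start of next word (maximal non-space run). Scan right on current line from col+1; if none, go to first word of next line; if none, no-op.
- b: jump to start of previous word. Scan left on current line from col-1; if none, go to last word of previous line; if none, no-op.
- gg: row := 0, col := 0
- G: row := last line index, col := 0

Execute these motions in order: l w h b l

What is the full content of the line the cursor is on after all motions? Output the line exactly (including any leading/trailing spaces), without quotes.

Answer:   gold star tree

Derivation:
After 1 (l): row=0 col=1 char='_'
After 2 (w): row=0 col=2 char='g'
After 3 (h): row=0 col=1 char='_'
After 4 (b): row=0 col=1 char='_'
After 5 (l): row=0 col=2 char='g'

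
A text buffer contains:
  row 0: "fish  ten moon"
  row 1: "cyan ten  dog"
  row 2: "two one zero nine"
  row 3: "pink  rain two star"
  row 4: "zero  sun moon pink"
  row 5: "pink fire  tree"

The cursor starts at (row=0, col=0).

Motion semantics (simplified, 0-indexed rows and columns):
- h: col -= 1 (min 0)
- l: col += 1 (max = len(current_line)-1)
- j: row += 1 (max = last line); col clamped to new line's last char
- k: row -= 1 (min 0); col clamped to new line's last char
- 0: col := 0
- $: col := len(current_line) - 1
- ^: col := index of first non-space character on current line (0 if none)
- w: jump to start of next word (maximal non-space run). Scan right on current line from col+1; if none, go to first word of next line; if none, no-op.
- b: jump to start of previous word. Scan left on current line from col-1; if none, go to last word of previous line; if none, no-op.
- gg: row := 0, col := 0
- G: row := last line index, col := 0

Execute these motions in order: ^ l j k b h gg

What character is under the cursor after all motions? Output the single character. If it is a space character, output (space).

After 1 (^): row=0 col=0 char='f'
After 2 (l): row=0 col=1 char='i'
After 3 (j): row=1 col=1 char='y'
After 4 (k): row=0 col=1 char='i'
After 5 (b): row=0 col=0 char='f'
After 6 (h): row=0 col=0 char='f'
After 7 (gg): row=0 col=0 char='f'

Answer: f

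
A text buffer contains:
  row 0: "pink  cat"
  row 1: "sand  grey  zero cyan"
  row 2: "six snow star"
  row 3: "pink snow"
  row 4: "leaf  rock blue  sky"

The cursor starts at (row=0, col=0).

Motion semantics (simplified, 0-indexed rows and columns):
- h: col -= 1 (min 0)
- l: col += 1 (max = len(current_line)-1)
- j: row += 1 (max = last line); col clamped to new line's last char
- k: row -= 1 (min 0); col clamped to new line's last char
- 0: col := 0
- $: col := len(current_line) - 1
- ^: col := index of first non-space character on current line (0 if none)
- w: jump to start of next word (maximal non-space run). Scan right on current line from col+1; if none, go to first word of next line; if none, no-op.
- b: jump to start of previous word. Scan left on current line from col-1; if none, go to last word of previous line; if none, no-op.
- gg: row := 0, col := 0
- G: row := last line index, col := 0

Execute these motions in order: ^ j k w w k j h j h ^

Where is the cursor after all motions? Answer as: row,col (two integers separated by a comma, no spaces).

Answer: 2,0

Derivation:
After 1 (^): row=0 col=0 char='p'
After 2 (j): row=1 col=0 char='s'
After 3 (k): row=0 col=0 char='p'
After 4 (w): row=0 col=6 char='c'
After 5 (w): row=1 col=0 char='s'
After 6 (k): row=0 col=0 char='p'
After 7 (j): row=1 col=0 char='s'
After 8 (h): row=1 col=0 char='s'
After 9 (j): row=2 col=0 char='s'
After 10 (h): row=2 col=0 char='s'
After 11 (^): row=2 col=0 char='s'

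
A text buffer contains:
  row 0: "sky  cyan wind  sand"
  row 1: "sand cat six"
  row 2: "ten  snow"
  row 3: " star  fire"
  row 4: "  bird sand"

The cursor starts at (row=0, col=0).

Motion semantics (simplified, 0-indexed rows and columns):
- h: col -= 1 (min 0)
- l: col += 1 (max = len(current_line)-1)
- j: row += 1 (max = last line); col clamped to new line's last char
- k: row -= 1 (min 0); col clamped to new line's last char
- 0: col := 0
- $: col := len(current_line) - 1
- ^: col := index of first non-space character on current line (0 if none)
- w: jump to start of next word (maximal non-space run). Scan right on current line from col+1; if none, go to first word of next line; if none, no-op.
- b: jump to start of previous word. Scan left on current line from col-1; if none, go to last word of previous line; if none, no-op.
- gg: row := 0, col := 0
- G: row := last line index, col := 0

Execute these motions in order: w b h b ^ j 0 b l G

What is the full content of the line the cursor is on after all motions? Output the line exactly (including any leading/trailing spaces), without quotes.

Answer:   bird sand

Derivation:
After 1 (w): row=0 col=5 char='c'
After 2 (b): row=0 col=0 char='s'
After 3 (h): row=0 col=0 char='s'
After 4 (b): row=0 col=0 char='s'
After 5 (^): row=0 col=0 char='s'
After 6 (j): row=1 col=0 char='s'
After 7 (0): row=1 col=0 char='s'
After 8 (b): row=0 col=16 char='s'
After 9 (l): row=0 col=17 char='a'
After 10 (G): row=4 col=0 char='_'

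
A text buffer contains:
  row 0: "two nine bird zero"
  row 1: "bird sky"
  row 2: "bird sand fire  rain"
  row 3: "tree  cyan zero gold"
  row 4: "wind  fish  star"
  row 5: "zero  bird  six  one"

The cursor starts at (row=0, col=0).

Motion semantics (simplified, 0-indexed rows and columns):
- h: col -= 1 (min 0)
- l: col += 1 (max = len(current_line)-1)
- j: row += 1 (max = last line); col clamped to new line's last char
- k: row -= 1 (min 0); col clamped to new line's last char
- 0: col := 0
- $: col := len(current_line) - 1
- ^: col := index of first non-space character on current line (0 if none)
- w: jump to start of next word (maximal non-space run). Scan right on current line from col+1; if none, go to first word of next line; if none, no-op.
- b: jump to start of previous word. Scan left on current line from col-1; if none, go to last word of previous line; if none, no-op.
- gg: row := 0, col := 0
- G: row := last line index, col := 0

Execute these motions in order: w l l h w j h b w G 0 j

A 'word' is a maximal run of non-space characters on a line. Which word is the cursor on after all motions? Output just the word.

After 1 (w): row=0 col=4 char='n'
After 2 (l): row=0 col=5 char='i'
After 3 (l): row=0 col=6 char='n'
After 4 (h): row=0 col=5 char='i'
After 5 (w): row=0 col=9 char='b'
After 6 (j): row=1 col=7 char='y'
After 7 (h): row=1 col=6 char='k'
After 8 (b): row=1 col=5 char='s'
After 9 (w): row=2 col=0 char='b'
After 10 (G): row=5 col=0 char='z'
After 11 (0): row=5 col=0 char='z'
After 12 (j): row=5 col=0 char='z'

Answer: zero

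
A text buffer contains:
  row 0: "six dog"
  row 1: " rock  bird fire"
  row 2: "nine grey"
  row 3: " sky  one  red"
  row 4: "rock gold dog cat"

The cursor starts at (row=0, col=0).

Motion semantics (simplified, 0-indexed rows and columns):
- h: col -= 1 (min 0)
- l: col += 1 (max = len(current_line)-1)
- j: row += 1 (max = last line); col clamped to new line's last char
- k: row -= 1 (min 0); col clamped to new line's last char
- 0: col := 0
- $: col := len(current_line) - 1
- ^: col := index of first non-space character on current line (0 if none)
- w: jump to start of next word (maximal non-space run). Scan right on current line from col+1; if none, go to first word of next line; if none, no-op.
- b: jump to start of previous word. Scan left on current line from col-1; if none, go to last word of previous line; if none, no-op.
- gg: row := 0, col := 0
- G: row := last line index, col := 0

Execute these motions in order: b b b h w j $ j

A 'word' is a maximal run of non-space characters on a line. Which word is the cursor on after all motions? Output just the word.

Answer: grey

Derivation:
After 1 (b): row=0 col=0 char='s'
After 2 (b): row=0 col=0 char='s'
After 3 (b): row=0 col=0 char='s'
After 4 (h): row=0 col=0 char='s'
After 5 (w): row=0 col=4 char='d'
After 6 (j): row=1 col=4 char='k'
After 7 ($): row=1 col=15 char='e'
After 8 (j): row=2 col=8 char='y'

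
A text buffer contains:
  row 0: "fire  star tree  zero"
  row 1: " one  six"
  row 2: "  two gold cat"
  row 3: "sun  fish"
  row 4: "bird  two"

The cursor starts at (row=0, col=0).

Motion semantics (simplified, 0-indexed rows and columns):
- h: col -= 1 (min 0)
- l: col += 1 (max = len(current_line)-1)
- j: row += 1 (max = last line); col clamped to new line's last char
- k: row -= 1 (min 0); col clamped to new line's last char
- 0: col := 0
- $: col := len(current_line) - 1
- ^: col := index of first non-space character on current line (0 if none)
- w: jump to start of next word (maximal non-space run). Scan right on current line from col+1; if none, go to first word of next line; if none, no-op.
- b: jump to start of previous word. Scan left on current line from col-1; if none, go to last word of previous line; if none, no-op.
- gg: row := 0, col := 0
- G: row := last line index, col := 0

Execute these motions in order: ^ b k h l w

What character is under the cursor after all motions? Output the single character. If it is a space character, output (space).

Answer: s

Derivation:
After 1 (^): row=0 col=0 char='f'
After 2 (b): row=0 col=0 char='f'
After 3 (k): row=0 col=0 char='f'
After 4 (h): row=0 col=0 char='f'
After 5 (l): row=0 col=1 char='i'
After 6 (w): row=0 col=6 char='s'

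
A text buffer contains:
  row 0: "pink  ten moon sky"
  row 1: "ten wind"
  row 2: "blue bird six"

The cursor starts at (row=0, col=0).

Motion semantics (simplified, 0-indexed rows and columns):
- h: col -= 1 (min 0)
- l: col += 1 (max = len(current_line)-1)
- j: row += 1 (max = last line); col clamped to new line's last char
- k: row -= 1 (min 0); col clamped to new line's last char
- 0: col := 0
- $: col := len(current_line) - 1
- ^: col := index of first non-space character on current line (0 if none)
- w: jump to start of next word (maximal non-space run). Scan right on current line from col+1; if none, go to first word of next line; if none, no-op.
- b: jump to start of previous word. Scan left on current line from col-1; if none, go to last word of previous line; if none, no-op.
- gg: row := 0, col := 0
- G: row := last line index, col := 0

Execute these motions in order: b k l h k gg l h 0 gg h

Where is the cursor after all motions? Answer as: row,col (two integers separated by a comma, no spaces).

After 1 (b): row=0 col=0 char='p'
After 2 (k): row=0 col=0 char='p'
After 3 (l): row=0 col=1 char='i'
After 4 (h): row=0 col=0 char='p'
After 5 (k): row=0 col=0 char='p'
After 6 (gg): row=0 col=0 char='p'
After 7 (l): row=0 col=1 char='i'
After 8 (h): row=0 col=0 char='p'
After 9 (0): row=0 col=0 char='p'
After 10 (gg): row=0 col=0 char='p'
After 11 (h): row=0 col=0 char='p'

Answer: 0,0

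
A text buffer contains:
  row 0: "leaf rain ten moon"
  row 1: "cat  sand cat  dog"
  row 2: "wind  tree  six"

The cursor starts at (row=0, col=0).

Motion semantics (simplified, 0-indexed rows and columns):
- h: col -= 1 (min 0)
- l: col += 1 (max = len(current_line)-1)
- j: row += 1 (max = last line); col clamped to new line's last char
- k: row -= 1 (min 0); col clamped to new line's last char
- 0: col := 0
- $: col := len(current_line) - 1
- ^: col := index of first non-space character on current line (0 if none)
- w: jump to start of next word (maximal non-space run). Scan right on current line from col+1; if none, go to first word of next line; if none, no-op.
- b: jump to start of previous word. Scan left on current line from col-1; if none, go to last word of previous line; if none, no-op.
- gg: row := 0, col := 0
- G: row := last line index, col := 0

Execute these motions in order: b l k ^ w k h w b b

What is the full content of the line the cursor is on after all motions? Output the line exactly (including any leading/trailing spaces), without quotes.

After 1 (b): row=0 col=0 char='l'
After 2 (l): row=0 col=1 char='e'
After 3 (k): row=0 col=1 char='e'
After 4 (^): row=0 col=0 char='l'
After 5 (w): row=0 col=5 char='r'
After 6 (k): row=0 col=5 char='r'
After 7 (h): row=0 col=4 char='_'
After 8 (w): row=0 col=5 char='r'
After 9 (b): row=0 col=0 char='l'
After 10 (b): row=0 col=0 char='l'

Answer: leaf rain ten moon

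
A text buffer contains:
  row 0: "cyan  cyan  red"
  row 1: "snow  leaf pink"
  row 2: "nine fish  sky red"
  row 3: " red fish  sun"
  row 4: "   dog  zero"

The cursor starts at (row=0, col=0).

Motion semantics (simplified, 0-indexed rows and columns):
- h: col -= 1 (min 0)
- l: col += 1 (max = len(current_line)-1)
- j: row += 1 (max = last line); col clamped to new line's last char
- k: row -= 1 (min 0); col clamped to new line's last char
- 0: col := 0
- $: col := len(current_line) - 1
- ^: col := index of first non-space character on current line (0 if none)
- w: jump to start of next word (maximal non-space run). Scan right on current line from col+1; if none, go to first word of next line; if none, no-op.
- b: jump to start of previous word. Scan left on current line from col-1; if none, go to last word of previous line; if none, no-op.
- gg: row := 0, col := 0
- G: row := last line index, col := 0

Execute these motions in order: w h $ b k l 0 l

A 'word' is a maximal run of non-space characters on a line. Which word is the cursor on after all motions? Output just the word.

After 1 (w): row=0 col=6 char='c'
After 2 (h): row=0 col=5 char='_'
After 3 ($): row=0 col=14 char='d'
After 4 (b): row=0 col=12 char='r'
After 5 (k): row=0 col=12 char='r'
After 6 (l): row=0 col=13 char='e'
After 7 (0): row=0 col=0 char='c'
After 8 (l): row=0 col=1 char='y'

Answer: cyan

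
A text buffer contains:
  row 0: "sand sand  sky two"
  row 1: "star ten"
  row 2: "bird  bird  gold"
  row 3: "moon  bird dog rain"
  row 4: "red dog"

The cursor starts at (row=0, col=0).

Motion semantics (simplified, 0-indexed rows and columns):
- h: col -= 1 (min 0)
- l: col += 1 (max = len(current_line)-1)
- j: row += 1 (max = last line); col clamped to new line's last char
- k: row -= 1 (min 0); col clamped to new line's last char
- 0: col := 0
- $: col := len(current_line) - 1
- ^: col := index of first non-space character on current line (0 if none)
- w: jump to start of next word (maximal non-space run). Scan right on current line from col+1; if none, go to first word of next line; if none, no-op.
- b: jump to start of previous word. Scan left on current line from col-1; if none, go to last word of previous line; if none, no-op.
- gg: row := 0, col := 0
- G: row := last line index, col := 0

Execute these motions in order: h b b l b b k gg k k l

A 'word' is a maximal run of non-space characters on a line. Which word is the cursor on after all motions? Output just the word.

After 1 (h): row=0 col=0 char='s'
After 2 (b): row=0 col=0 char='s'
After 3 (b): row=0 col=0 char='s'
After 4 (l): row=0 col=1 char='a'
After 5 (b): row=0 col=0 char='s'
After 6 (b): row=0 col=0 char='s'
After 7 (k): row=0 col=0 char='s'
After 8 (gg): row=0 col=0 char='s'
After 9 (k): row=0 col=0 char='s'
After 10 (k): row=0 col=0 char='s'
After 11 (l): row=0 col=1 char='a'

Answer: sand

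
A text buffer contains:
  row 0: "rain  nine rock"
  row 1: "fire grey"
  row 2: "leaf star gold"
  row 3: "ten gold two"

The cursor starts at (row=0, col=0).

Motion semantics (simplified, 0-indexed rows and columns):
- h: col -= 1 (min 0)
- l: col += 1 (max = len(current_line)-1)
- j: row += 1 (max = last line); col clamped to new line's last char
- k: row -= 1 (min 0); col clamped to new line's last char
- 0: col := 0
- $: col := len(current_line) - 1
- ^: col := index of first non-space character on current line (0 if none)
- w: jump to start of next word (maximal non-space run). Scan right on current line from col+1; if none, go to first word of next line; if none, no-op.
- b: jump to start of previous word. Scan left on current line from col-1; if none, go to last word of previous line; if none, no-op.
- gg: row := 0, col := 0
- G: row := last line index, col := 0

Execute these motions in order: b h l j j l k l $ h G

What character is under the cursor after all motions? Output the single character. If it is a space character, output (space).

Answer: t

Derivation:
After 1 (b): row=0 col=0 char='r'
After 2 (h): row=0 col=0 char='r'
After 3 (l): row=0 col=1 char='a'
After 4 (j): row=1 col=1 char='i'
After 5 (j): row=2 col=1 char='e'
After 6 (l): row=2 col=2 char='a'
After 7 (k): row=1 col=2 char='r'
After 8 (l): row=1 col=3 char='e'
After 9 ($): row=1 col=8 char='y'
After 10 (h): row=1 col=7 char='e'
After 11 (G): row=3 col=0 char='t'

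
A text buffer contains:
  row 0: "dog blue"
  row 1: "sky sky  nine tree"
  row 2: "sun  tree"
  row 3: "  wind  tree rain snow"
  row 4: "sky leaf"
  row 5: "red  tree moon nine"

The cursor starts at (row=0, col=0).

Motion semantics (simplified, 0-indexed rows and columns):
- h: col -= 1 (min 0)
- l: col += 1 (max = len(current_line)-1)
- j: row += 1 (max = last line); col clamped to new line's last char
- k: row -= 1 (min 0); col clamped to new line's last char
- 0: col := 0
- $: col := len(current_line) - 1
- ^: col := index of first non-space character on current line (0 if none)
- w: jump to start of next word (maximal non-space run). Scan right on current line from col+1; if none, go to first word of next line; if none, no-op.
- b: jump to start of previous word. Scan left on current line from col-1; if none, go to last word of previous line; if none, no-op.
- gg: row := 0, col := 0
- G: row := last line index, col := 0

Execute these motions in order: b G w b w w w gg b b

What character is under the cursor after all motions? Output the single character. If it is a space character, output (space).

Answer: d

Derivation:
After 1 (b): row=0 col=0 char='d'
After 2 (G): row=5 col=0 char='r'
After 3 (w): row=5 col=5 char='t'
After 4 (b): row=5 col=0 char='r'
After 5 (w): row=5 col=5 char='t'
After 6 (w): row=5 col=10 char='m'
After 7 (w): row=5 col=15 char='n'
After 8 (gg): row=0 col=0 char='d'
After 9 (b): row=0 col=0 char='d'
After 10 (b): row=0 col=0 char='d'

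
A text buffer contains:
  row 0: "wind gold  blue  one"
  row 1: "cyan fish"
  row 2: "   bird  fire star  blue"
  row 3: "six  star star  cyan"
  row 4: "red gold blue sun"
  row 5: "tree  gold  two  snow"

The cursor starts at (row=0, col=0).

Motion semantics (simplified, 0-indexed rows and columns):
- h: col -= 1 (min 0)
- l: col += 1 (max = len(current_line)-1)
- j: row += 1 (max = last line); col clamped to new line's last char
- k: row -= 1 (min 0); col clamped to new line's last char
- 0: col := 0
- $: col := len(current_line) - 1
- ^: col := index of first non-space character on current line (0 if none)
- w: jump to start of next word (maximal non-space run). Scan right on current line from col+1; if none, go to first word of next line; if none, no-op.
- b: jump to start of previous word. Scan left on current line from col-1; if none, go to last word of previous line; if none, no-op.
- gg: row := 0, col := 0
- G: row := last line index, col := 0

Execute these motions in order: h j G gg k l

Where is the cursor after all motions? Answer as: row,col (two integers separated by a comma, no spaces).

Answer: 0,1

Derivation:
After 1 (h): row=0 col=0 char='w'
After 2 (j): row=1 col=0 char='c'
After 3 (G): row=5 col=0 char='t'
After 4 (gg): row=0 col=0 char='w'
After 5 (k): row=0 col=0 char='w'
After 6 (l): row=0 col=1 char='i'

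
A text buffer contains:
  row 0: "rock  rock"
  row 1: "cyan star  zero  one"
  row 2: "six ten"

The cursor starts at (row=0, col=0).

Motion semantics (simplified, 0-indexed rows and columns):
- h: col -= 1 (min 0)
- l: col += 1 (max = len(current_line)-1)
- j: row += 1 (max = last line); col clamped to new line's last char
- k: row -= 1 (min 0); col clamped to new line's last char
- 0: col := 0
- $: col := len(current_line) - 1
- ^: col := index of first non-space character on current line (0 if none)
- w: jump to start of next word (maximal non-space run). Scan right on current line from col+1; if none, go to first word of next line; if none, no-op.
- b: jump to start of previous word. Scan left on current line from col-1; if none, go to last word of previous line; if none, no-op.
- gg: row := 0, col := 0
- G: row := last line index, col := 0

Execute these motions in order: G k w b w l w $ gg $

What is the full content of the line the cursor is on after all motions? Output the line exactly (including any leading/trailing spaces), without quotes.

Answer: rock  rock

Derivation:
After 1 (G): row=2 col=0 char='s'
After 2 (k): row=1 col=0 char='c'
After 3 (w): row=1 col=5 char='s'
After 4 (b): row=1 col=0 char='c'
After 5 (w): row=1 col=5 char='s'
After 6 (l): row=1 col=6 char='t'
After 7 (w): row=1 col=11 char='z'
After 8 ($): row=1 col=19 char='e'
After 9 (gg): row=0 col=0 char='r'
After 10 ($): row=0 col=9 char='k'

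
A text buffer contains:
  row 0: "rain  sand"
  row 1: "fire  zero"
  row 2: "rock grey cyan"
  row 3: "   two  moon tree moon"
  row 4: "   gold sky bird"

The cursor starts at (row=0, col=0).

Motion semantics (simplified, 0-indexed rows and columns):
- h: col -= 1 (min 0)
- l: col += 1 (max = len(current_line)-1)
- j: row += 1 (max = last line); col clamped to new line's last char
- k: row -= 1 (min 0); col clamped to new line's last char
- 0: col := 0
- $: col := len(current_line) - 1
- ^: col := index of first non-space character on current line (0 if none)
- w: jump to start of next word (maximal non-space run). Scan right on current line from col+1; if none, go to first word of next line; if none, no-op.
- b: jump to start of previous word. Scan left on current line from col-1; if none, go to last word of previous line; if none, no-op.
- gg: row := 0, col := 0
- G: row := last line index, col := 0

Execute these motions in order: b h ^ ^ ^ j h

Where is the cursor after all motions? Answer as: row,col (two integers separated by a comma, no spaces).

Answer: 1,0

Derivation:
After 1 (b): row=0 col=0 char='r'
After 2 (h): row=0 col=0 char='r'
After 3 (^): row=0 col=0 char='r'
After 4 (^): row=0 col=0 char='r'
After 5 (^): row=0 col=0 char='r'
After 6 (j): row=1 col=0 char='f'
After 7 (h): row=1 col=0 char='f'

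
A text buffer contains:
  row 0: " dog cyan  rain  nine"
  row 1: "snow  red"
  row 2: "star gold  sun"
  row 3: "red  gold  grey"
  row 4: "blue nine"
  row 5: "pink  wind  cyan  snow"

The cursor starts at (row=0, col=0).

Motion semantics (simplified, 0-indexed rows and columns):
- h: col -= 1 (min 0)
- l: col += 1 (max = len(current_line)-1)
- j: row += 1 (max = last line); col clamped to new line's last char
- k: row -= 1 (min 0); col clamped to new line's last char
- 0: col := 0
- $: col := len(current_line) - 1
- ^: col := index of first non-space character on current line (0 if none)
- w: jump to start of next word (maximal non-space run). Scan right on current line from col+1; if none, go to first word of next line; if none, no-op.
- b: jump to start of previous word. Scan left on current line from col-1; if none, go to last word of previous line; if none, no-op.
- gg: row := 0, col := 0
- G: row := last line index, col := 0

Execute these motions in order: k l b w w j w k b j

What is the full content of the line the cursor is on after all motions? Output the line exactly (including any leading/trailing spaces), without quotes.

Answer: snow  red

Derivation:
After 1 (k): row=0 col=0 char='_'
After 2 (l): row=0 col=1 char='d'
After 3 (b): row=0 col=1 char='d'
After 4 (w): row=0 col=5 char='c'
After 5 (w): row=0 col=11 char='r'
After 6 (j): row=1 col=8 char='d'
After 7 (w): row=2 col=0 char='s'
After 8 (k): row=1 col=0 char='s'
After 9 (b): row=0 col=17 char='n'
After 10 (j): row=1 col=8 char='d'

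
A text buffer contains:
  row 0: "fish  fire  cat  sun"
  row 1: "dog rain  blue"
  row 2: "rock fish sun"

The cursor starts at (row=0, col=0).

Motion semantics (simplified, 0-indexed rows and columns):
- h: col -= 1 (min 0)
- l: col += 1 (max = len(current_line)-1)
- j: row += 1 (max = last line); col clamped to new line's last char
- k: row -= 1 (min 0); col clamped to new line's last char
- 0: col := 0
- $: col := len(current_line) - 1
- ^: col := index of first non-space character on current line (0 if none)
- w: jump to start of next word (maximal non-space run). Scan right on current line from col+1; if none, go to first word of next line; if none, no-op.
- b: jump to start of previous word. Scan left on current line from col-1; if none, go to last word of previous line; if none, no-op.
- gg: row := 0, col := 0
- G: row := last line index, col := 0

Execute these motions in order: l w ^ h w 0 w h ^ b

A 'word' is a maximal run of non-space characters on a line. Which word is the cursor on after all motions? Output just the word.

After 1 (l): row=0 col=1 char='i'
After 2 (w): row=0 col=6 char='f'
After 3 (^): row=0 col=0 char='f'
After 4 (h): row=0 col=0 char='f'
After 5 (w): row=0 col=6 char='f'
After 6 (0): row=0 col=0 char='f'
After 7 (w): row=0 col=6 char='f'
After 8 (h): row=0 col=5 char='_'
After 9 (^): row=0 col=0 char='f'
After 10 (b): row=0 col=0 char='f'

Answer: fish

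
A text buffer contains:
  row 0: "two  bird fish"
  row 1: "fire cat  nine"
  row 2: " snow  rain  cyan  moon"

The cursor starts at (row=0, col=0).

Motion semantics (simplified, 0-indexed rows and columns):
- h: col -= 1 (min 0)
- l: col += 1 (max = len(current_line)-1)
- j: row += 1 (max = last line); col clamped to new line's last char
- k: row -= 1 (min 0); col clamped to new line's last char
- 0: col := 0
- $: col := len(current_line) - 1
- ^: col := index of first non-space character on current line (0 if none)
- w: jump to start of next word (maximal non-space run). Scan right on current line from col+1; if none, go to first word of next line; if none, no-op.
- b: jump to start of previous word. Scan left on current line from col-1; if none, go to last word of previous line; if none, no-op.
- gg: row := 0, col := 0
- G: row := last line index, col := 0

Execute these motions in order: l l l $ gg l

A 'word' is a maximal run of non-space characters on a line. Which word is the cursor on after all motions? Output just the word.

Answer: two

Derivation:
After 1 (l): row=0 col=1 char='w'
After 2 (l): row=0 col=2 char='o'
After 3 (l): row=0 col=3 char='_'
After 4 ($): row=0 col=13 char='h'
After 5 (gg): row=0 col=0 char='t'
After 6 (l): row=0 col=1 char='w'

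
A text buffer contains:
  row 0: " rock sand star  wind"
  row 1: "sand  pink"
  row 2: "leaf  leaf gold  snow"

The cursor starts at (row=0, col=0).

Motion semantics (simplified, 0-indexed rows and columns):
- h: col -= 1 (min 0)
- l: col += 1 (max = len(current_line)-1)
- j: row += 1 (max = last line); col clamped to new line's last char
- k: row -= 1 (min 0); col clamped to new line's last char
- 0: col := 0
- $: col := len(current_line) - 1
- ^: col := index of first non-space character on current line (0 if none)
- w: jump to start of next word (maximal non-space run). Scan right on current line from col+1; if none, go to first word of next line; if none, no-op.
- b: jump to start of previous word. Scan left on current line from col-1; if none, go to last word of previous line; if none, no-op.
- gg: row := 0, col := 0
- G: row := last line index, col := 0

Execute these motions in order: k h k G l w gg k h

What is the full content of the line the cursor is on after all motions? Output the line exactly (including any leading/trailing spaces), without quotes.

Answer:  rock sand star  wind

Derivation:
After 1 (k): row=0 col=0 char='_'
After 2 (h): row=0 col=0 char='_'
After 3 (k): row=0 col=0 char='_'
After 4 (G): row=2 col=0 char='l'
After 5 (l): row=2 col=1 char='e'
After 6 (w): row=2 col=6 char='l'
After 7 (gg): row=0 col=0 char='_'
After 8 (k): row=0 col=0 char='_'
After 9 (h): row=0 col=0 char='_'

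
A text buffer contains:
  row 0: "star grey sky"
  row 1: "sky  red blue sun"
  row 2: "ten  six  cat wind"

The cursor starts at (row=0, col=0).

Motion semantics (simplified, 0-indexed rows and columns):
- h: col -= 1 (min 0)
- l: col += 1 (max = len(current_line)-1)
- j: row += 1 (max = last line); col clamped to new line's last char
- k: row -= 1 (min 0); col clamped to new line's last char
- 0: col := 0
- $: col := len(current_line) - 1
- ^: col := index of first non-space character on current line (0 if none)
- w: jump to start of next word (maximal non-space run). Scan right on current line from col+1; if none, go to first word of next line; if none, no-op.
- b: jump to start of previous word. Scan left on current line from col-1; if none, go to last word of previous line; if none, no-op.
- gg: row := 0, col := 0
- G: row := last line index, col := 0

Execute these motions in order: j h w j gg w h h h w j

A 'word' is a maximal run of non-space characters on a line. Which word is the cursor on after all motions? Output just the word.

After 1 (j): row=1 col=0 char='s'
After 2 (h): row=1 col=0 char='s'
After 3 (w): row=1 col=5 char='r'
After 4 (j): row=2 col=5 char='s'
After 5 (gg): row=0 col=0 char='s'
After 6 (w): row=0 col=5 char='g'
After 7 (h): row=0 col=4 char='_'
After 8 (h): row=0 col=3 char='r'
After 9 (h): row=0 col=2 char='a'
After 10 (w): row=0 col=5 char='g'
After 11 (j): row=1 col=5 char='r'

Answer: red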